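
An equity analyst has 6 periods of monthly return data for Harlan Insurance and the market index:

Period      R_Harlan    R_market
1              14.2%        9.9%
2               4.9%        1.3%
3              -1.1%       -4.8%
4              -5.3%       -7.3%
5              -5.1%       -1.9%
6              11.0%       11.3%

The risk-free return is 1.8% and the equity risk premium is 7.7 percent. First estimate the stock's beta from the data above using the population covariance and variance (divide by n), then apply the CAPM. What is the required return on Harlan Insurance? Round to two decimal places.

9.59%

Mean R_i = (14.2 + 4.9 − 1.1 − 5.3 − 5.1 + 11.0) / 6 = 3.1000%
Mean R_m = (9.9 + 1.3 − 4.8 − 7.3 − 1.9 + 11.3) / 6 = 1.4167%
Σ(R_i − R̄_i)(R_m − R̄_m) = 298.5600  ⇒  Cov = 298.5600 / 6 = 49.7600
Σ(R_m − R̄_m)² = 295.2883  ⇒  Var(R_m) = 295.2883 / 6 = 49.2147
β = Cov / Var(R_m) = 49.7600 / 49.2147 = 1.0111
E(R) = R_f + β × MRP = 1.8% + 1.0111 × 7.7% = 9.59%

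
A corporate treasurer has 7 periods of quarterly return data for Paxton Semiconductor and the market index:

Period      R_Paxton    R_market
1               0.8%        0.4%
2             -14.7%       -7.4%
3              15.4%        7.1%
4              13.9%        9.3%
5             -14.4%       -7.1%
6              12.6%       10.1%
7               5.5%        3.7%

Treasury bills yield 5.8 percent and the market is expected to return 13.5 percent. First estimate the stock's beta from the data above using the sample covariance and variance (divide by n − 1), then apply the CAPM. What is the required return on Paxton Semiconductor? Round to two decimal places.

19.08%

Mean R_i = (0.8 − 14.7 + 15.4 + 13.9 − 14.4 + 12.6 + 5.5) / 7 = 2.7286%
Mean R_m = (0.4 − 7.4 + 7.1 + 9.3 − 7.1 + 10.1 + 3.7) / 7 = 2.3000%
Σ(R_i − R̄_i)(R_m − R̄_m) = 553.6300  ⇒  Cov = 553.6300 / 6 = 92.2717
Σ(R_m − R̄_m)² = 320.9000  ⇒  Var(R_m) = 320.9000 / 6 = 53.4833
β = Cov / Var(R_m) = 92.2717 / 53.4833 = 1.7252
MRP = 13.5% − 5.8% = 7.70%
E(R) = R_f + β × MRP = 5.8% + 1.7252 × 7.7% = 19.08%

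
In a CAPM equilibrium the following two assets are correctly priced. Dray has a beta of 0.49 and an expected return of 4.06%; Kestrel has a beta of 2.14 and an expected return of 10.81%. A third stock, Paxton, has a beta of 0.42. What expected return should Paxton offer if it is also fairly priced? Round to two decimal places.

3.77%

MRP (SML slope) = (10.81% − 4.06%) / (2.14 − 0.49) = 6.75% / 1.65 = 4.0909%
R_f (intercept) = 4.06% − 0.49 × 4.0909% = 2.0555%
E(R_Paxton) = R_f + β × MRP = 2.0555% + 0.42 × 4.0909% = 3.77%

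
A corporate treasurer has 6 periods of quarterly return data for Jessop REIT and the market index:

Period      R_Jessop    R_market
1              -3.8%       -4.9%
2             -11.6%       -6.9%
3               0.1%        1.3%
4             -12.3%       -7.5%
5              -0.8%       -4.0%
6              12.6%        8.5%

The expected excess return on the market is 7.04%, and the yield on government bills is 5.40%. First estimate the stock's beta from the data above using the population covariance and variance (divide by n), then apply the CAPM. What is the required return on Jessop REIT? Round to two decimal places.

Mean R_i = (-3.8 − 11.6 + 0.1 − 12.3 − 0.8 + 12.6) / 6 = -2.6333%
Mean R_m = (-4.9 − 6.9 + 1.3 − 7.5 − 4.0 + 8.5) / 6 = -2.2500%
Σ(R_i − R̄_i)(R_m − R̄_m) = 265.7900  ⇒  Cov = 265.7900 / 6 = 44.2983
Σ(R_m − R̄_m)² = 187.4350  ⇒  Var(R_m) = 187.4350 / 6 = 31.2392
β = Cov / Var(R_m) = 44.2983 / 31.2392 = 1.4180
E(R) = R_f + β × MRP = 5.40% + 1.4180 × 7.04% = 15.38%

15.38%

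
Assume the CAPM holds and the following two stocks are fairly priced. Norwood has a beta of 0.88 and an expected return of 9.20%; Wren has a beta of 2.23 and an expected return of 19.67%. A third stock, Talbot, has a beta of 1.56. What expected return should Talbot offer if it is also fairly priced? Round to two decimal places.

MRP (SML slope) = (19.67% − 9.20%) / (2.23 − 0.88) = 10.47% / 1.35 = 7.7556%
R_f (intercept) = 9.20% − 0.88 × 7.7556% = 2.3751%
E(R_Talbot) = R_f + β × MRP = 2.3751% + 1.56 × 7.7556% = 14.47%

14.47%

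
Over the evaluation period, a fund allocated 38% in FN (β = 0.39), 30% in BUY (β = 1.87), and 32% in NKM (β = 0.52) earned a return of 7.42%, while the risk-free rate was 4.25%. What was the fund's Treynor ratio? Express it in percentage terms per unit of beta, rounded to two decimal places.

β_P = 0.38×0.39 + 0.30×1.87 + 0.32×0.52 = 0.8756
Treynor = (R_P − R_f) / β_P = (7.42% − 4.25%) / 0.8756 = 3.17% / 0.8756 = 3.62%

3.62%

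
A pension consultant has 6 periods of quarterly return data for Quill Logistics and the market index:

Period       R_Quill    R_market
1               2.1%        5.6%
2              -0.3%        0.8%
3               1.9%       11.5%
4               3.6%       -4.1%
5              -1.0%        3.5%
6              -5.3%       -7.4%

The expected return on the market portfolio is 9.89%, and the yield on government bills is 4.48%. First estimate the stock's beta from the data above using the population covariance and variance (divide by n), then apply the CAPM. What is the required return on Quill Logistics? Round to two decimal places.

5.71%

Mean R_i = (2.1 − 0.3 + 1.9 + 3.6 − 1.0 − 5.3) / 6 = 0.1667%
Mean R_m = (5.6 + 0.8 + 11.5 − 4.1 + 3.5 − 7.4) / 6 = 1.6500%
Σ(R_i − R̄_i)(R_m − R̄_m) = 52.6800  ⇒  Cov = 52.6800 / 6 = 8.7800
Σ(R_m − R̄_m)² = 231.7350  ⇒  Var(R_m) = 231.7350 / 6 = 38.6225
β = Cov / Var(R_m) = 8.7800 / 38.6225 = 0.2273
MRP = 9.89% − 4.48% = 5.41%
E(R) = R_f + β × MRP = 4.48% + 0.2273 × 5.41% = 5.71%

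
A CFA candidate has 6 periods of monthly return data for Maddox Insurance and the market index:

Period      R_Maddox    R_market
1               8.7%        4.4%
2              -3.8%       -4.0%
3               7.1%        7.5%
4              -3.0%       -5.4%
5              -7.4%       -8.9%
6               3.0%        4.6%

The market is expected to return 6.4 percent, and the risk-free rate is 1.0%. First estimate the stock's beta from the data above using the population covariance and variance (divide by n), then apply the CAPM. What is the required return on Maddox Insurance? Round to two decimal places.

5.99%

Mean R_i = (8.7 − 3.8 + 7.1 − 3.0 − 7.4 + 3.0) / 6 = 0.7667%
Mean R_m = (4.4 − 4.0 + 7.5 − 5.4 − 8.9 + 4.6) / 6 = -0.3000%
Σ(R_i − R̄_i)(R_m − R̄_m) = 203.9700  ⇒  Cov = 203.9700 / 6 = 33.9950
Σ(R_m − R̄_m)² = 220.6000  ⇒  Var(R_m) = 220.6000 / 6 = 36.7667
β = Cov / Var(R_m) = 33.9950 / 36.7667 = 0.9246
MRP = 6.4% − 1.0% = 5.40%
E(R) = R_f + β × MRP = 1.0% + 0.9246 × 5.4% = 5.99%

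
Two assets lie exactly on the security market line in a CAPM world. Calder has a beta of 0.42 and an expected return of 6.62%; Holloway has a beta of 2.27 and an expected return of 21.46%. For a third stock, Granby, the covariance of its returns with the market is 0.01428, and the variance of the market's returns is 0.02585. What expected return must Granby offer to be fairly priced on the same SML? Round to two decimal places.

MRP = (21.46% − 6.62%) / (2.27 − 0.42) = 8.0216%
R_f = 6.62% − 0.42 × 8.0216% = 3.2509%
β_Granby = Cov / Var(R_m) = 0.01428 / 0.02585 = 0.5524
E(R_Granby) = R_f + β × MRP = 3.2509% + 0.5524 × 8.0216% = 7.68%

7.68%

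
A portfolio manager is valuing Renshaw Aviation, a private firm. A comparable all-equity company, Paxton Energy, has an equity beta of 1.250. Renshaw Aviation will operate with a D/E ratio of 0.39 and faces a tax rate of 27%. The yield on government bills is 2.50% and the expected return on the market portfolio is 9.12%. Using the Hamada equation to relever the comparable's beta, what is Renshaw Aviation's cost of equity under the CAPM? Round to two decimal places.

13.13%

β_L = β_U × [1 + (1 − t)(D/E)] = 1.250 × [1 + (1 − 0.27) × 0.39]
    = 1.250 × [1 + 0.73 × 0.39] = 1.250 × 1.2847 = 1.6059
MRP = 9.12% − 2.50% = 6.62%
E(R) = R_f + β_L × MRP = 2.50% + 1.6059 × 6.62% = 13.13%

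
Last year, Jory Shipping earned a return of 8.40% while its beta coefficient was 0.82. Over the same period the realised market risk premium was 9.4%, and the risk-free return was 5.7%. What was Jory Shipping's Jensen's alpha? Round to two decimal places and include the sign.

CAPM benchmark = R_f + β(R_m − R_f) = 5.7% + 0.82 × 9.4% = 13.4080%
α = actual − benchmark = 8.40% − 13.4080% = -5.01%

-5.01%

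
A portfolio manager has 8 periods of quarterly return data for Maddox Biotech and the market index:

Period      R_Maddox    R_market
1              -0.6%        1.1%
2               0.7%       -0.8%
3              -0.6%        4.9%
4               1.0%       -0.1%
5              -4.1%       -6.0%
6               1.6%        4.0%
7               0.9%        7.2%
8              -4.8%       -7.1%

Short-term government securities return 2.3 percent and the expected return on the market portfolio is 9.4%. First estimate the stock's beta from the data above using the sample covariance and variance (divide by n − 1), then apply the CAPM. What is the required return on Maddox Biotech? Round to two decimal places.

5.07%

Mean R_i = (-0.6 + 0.7 − 0.6 + 1.0 − 4.1 + 1.6 + 0.9 − 4.8) / 8 = -0.7375%
Mean R_m = (1.1 − 0.8 + 4.9 − 0.1 − 6.0 + 4.0 + 7.2 − 7.1) / 8 = 0.4000%
Σ(R_i − R̄_i)(R_m − R̄_m) = 69.6600  ⇒  Cov = 69.6600 / 7 = 9.9514
Σ(R_m − R̄_m)² = 178.8400  ⇒  Var(R_m) = 178.8400 / 7 = 25.5486
β = Cov / Var(R_m) = 9.9514 / 25.5486 = 0.3895
MRP = 9.4% − 2.3% = 7.10%
E(R) = R_f + β × MRP = 2.3% + 0.3895 × 7.1% = 5.07%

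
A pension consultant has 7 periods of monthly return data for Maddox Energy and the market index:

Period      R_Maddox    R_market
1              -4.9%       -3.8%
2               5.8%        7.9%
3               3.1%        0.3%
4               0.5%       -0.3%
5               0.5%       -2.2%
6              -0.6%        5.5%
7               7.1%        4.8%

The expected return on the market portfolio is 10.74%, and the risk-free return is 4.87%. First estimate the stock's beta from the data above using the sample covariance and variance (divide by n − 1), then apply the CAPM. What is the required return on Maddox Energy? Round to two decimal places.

Mean R_i = (-4.9 + 5.8 + 3.1 + 0.5 + 0.5 − 0.6 + 7.1) / 7 = 1.6429%
Mean R_m = (-3.8 + 7.9 + 0.3 − 0.3 − 2.2 + 5.5 + 4.8) / 7 = 1.7429%
Σ(R_i − R̄_i)(R_m − R̄_m) = 74.8571  ⇒  Cov = 74.8571 / 6 = 12.4762
Σ(R_m − R̄_m)² = 113.8971  ⇒  Var(R_m) = 113.8971 / 6 = 18.9829
β = Cov / Var(R_m) = 12.4762 / 18.9829 = 0.6572
MRP = 10.74% − 4.87% = 5.87%
E(R) = R_f + β × MRP = 4.87% + 0.6572 × 5.87% = 8.73%

8.73%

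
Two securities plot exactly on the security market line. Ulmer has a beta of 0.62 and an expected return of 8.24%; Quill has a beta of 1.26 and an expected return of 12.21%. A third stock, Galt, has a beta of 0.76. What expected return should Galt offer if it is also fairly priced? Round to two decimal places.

MRP (SML slope) = (12.21% − 8.24%) / (1.26 − 0.62) = 3.97% / 0.64 = 6.2031%
R_f (intercept) = 8.24% − 0.62 × 6.2031% = 4.3941%
E(R_Galt) = R_f + β × MRP = 4.3941% + 0.76 × 6.2031% = 9.11%

9.11%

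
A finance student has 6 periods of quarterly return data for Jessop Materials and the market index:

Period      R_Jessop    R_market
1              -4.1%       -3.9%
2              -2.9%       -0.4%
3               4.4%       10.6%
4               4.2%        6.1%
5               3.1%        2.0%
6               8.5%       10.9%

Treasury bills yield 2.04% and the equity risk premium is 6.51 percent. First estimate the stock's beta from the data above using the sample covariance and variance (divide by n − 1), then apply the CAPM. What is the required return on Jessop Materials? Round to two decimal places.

Mean R_i = (-4.1 − 2.9 + 4.4 + 4.2 + 3.1 + 8.5) / 6 = 2.2000%
Mean R_m = (-3.9 − 0.4 + 10.6 + 6.1 + 2.0 + 10.9) / 6 = 4.2167%
Σ(R_i − R̄_i)(R_m − R̄_m) = 132.6000  ⇒  Cov = 132.6000 / 5 = 26.5200
Σ(R_m − R̄_m)² = 181.0683  ⇒  Var(R_m) = 181.0683 / 5 = 36.2137
β = Cov / Var(R_m) = 26.5200 / 36.2137 = 0.7323
E(R) = R_f + β × MRP = 2.04% + 0.7323 × 6.51% = 6.81%

6.81%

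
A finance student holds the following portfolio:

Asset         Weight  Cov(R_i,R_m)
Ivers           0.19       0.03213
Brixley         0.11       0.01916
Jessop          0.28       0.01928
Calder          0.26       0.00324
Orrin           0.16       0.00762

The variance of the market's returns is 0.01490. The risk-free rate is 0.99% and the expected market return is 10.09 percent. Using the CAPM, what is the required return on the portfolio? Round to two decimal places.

10.56%

β_Ivers = 0.03213 / 0.01490 = 2.1564
β_Brixley = 0.01916 / 0.01490 = 1.2859
β_Jessop = 0.01928 / 0.01490 = 1.2940
β_Calder = 0.00324 / 0.01490 = 0.2174
β_Orrin = 0.00762 / 0.01490 = 0.5114
β_P = Σ w_i β_i = 0.19×2.1564 + 0.11×1.2859 + 0.28×1.2940 + 0.26×0.2174 + 0.16×0.5114 = 1.0518
MRP = 10.09% − 0.99% = 9.10%
E(R_P) = R_f + β_P × MRP = 0.99% + 1.0518 × 9.10% = 10.56%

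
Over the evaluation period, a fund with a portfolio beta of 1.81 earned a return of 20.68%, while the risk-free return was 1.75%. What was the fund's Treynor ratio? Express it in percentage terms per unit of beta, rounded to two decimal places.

Treynor = (R_P − R_f) / β_P = (20.68% − 1.75%) / 1.8100 = 18.93% / 1.8100 = 10.46%

10.46%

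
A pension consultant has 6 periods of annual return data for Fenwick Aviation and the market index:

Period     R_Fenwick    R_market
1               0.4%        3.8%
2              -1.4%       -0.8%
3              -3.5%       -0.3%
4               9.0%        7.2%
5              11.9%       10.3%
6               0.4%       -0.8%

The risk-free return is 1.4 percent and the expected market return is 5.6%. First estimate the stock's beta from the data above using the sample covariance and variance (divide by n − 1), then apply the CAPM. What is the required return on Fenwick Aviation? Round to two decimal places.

6.56%

Mean R_i = (0.4 − 1.4 − 3.5 + 9.0 + 11.9 + 0.4) / 6 = 2.8000%
Mean R_m = (3.8 − 0.8 − 0.3 + 7.2 + 10.3 − 0.8) / 6 = 3.2333%
Σ(R_i − R̄_i)(R_m − R̄_m) = 136.4200  ⇒  Cov = 136.4200 / 5 = 27.2840
Σ(R_m − R̄_m)² = 111.0133  ⇒  Var(R_m) = 111.0133 / 5 = 22.2027
β = Cov / Var(R_m) = 27.2840 / 22.2027 = 1.2289
MRP = 5.6% − 1.4% = 4.20%
E(R) = R_f + β × MRP = 1.4% + 1.2289 × 4.2% = 6.56%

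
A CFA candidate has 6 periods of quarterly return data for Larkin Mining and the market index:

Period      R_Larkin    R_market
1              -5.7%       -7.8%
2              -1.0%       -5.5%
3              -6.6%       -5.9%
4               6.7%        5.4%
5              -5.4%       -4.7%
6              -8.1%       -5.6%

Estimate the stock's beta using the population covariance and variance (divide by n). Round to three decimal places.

1.030

Mean R_i = (-5.7 − 1.0 − 6.6 + 6.7 − 5.4 − 8.1) / 6 = -3.3500%
Mean R_m = (-7.8 − 5.5 − 5.9 + 5.4 − 4.7 − 5.6) / 6 = -4.0167%
Σ(R_i − R̄_i)(R_m − R̄_m) = 115.0850  ⇒  Cov = 115.0850 / 6 = 19.1808
Σ(R_m − R̄_m)² = 111.7083  ⇒  Var(R_m) = 111.7083 / 6 = 18.6181
β = Cov / Var(R_m) = 19.1808 / 18.6181 = 1.0302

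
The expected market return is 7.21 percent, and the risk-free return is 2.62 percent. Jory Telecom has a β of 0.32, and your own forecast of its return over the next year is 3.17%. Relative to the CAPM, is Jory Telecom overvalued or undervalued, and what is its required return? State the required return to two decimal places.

MRP = 7.21% − 2.62% = 4.59%
Required return = R_f + β·MRP = 2.62% + 0.32 × 4.59% = 4.09%
Forecast 3.17% < required 4.09% → the stock plots below the SML → overvalued.

Overvalued; required return 4.09%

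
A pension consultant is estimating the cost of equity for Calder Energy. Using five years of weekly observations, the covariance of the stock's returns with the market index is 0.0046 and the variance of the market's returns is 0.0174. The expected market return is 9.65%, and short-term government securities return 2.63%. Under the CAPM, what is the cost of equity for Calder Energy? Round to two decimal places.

β = Cov(R_i, R_m) / Var(R_m) = 0.0046 / 0.0174 = 0.2644
MRP = 9.65% − 2.63% = 7.02%
E(R) = R_f + β × MRP = 2.63% + 0.2644 × 7.02% = 4.49%

4.49%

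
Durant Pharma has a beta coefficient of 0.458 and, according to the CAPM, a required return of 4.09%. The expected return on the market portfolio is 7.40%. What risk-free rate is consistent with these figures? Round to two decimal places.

1.29%

E(R) = R_f + β(E(R_m) − R_f) = R_f(1 − β) + β·E(R_m)
4.09% = R_f × (1 − 0.458) + 0.458 × 7.40%
4.09% = R_f × 0.542 + 3.38920%
R_f = (4.09% − 3.38920%) / 0.542 = 1.29%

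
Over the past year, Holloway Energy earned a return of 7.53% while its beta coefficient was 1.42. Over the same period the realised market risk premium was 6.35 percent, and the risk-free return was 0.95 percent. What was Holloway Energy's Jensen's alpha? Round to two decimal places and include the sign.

CAPM benchmark = R_f + β(R_m − R_f) = 0.95% + 1.42 × 6.35% = 9.9670%
α = actual − benchmark = 7.53% − 9.9670% = -2.44%

-2.44%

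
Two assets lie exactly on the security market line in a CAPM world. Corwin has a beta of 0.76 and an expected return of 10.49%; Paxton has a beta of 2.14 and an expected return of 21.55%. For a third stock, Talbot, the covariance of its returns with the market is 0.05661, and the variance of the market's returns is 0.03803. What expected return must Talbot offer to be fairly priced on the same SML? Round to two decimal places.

MRP = (21.55% − 10.49%) / (2.14 − 0.76) = 8.0145%
R_f = 10.49% − 0.76 × 8.0145% = 4.3990%
β_Talbot = Cov / Var(R_m) = 0.05661 / 0.03803 = 1.4886
E(R_Talbot) = R_f + β × MRP = 4.3990% + 1.4886 × 8.0145% = 16.33%

16.33%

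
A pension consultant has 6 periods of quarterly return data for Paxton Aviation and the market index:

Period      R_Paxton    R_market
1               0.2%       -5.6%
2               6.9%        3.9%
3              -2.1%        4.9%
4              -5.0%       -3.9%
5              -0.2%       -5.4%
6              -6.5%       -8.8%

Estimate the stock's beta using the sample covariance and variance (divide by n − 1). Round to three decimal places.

0.493

Mean R_i = (0.2 + 6.9 − 2.1 − 5.0 − 0.2 − 6.5) / 6 = -1.1167%
Mean R_m = (-5.6 + 3.9 + 4.9 − 3.9 − 5.4 − 8.8) / 6 = -2.4833%
Σ(R_i − R̄_i)(R_m − R̄_m) = 76.6417  ⇒  Cov = 76.6417 / 5 = 15.3283
Σ(R_m − R̄_m)² = 155.3883  ⇒  Var(R_m) = 155.3883 / 5 = 31.0777
β = Cov / Var(R_m) = 15.3283 / 31.0777 = 0.4932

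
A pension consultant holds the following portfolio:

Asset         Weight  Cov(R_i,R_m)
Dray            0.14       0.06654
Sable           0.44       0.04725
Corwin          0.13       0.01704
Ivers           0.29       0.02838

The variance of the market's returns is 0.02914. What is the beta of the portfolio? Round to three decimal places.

1.392

β_Dray = 0.06654 / 0.02914 = 2.2835
β_Sable = 0.04725 / 0.02914 = 1.6215
β_Corwin = 0.01704 / 0.02914 = 0.5848
β_Ivers = 0.02838 / 0.02914 = 0.9739
β_P = Σ w_i β_i = 0.14×2.2835 + 0.44×1.6215 + 0.13×0.5848 + 0.29×0.9739 = 1.3916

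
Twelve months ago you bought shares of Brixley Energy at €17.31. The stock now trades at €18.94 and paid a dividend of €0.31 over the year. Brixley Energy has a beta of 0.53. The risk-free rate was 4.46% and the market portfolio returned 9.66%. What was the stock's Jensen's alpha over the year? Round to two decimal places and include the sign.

+3.99%

Realised HPR = (P1 + D1 − P0) / P0 = (18.94 + 0.31 − 17.31) / 17.31 = 1.94 / 17.31 = 11.2074%
MRP = 9.66% − 4.46% = 5.20%
CAPM required = R_f + β·MRP = 4.46% + 0.53 × 5.20% = 7.2160%
α = realised − required = 11.2074% − 7.2160% = +3.99%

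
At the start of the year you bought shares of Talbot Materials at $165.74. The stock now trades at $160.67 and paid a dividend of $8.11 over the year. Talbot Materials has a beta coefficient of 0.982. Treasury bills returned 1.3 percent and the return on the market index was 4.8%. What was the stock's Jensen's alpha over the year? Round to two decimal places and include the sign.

Realised HPR = (P1 + D1 − P0) / P0 = (160.67 + 8.11 − 165.74) / 165.74 = 3.04 / 165.74 = 1.8342%
MRP = 4.8% − 1.3% = 3.50%
CAPM required = R_f + β·MRP = 1.3% + 0.982 × 3.5% = 4.7370%
α = realised − required = 1.8342% − 4.7370% = -2.90%

-2.90%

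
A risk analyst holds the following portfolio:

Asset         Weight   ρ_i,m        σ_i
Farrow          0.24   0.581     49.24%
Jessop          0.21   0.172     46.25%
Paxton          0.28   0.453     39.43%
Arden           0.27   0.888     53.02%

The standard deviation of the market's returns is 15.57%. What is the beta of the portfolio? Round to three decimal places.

β_Farrow = 0.581 × 49.24% / 15.57% = 1.8374
β_Jessop = 0.172 × 46.25% / 15.57% = 0.5109
β_Paxton = 0.453 × 39.43% / 15.57% = 1.1472
β_Arden = 0.888 × 53.02% / 15.57% = 3.0239
β_P = Σ w_i β_i = 0.24×1.8374 + 0.21×0.5109 + 0.28×1.1472 + 0.27×3.0239 = 1.6859

1.686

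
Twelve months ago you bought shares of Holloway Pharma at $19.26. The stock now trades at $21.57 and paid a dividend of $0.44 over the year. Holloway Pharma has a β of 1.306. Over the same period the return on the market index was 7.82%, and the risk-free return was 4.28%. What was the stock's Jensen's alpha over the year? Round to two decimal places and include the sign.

+5.38%

Realised HPR = (P1 + D1 − P0) / P0 = (21.57 + 0.44 − 19.26) / 19.26 = 2.75 / 19.26 = 14.2783%
MRP = 7.82% − 4.28% = 3.54%
CAPM required = R_f + β·MRP = 4.28% + 1.306 × 3.54% = 8.90324%
α = realised − required = 14.2783% − 8.90324% = +5.38%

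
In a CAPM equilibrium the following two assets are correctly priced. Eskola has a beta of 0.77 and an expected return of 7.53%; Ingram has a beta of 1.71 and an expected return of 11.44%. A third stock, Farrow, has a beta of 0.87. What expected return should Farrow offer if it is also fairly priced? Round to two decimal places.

7.95%

MRP (SML slope) = (11.44% − 7.53%) / (1.71 − 0.77) = 3.91% / 0.94 = 4.1596%
R_f (intercept) = 7.53% − 0.77 × 4.1596% = 4.3271%
E(R_Farrow) = R_f + β × MRP = 4.3271% + 0.87 × 4.1596% = 7.95%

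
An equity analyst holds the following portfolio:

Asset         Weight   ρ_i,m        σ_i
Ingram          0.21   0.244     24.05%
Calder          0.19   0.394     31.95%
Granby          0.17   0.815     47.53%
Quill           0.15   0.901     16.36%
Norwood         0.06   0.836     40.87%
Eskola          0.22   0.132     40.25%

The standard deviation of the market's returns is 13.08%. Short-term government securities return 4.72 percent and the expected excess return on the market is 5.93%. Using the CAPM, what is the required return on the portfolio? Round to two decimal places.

β_Ingram = 0.244 × 24.05% / 13.08% = 0.4486
β_Calder = 0.394 × 31.95% / 13.08% = 0.9624
β_Granby = 0.815 × 47.53% / 13.08% = 2.9615
β_Quill = 0.901 × 16.36% / 13.08% = 1.1269
β_Norwood = 0.836 × 40.87% / 13.08% = 2.6122
β_Eskola = 0.132 × 40.25% / 13.08% = 0.4062
β_P = Σ w_i β_i = 0.21×0.4486 + 0.19×0.9624 + 0.17×2.9615 + 0.15×1.1269 + 0.06×2.6122 + 0.22×0.4062 = 1.1956
E(R_P) = R_f + β_P × MRP = 4.72% + 1.1956 × 5.93% = 11.81%

11.81%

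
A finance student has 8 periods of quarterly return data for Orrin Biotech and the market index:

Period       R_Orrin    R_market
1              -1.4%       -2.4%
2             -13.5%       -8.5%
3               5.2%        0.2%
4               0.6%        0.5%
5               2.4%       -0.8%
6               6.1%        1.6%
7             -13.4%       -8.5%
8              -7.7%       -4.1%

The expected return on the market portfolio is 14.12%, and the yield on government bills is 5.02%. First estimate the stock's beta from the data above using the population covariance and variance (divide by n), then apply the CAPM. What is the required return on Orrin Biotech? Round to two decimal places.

Mean R_i = (-1.4 − 13.5 + 5.2 + 0.6 + 2.4 + 6.1 − 13.4 − 7.7) / 8 = -2.7125%
Mean R_m = (-2.4 − 8.5 + 0.2 + 0.5 − 0.8 + 1.6 − 8.5 − 4.1) / 8 = -2.7500%
Σ(R_i − R̄_i)(R_m − R̄_m) = 213.0850  ⇒  Cov = 213.0850 / 8 = 26.6356
Σ(R_m − R̄_m)² = 110.0600  ⇒  Var(R_m) = 110.0600 / 8 = 13.7575
β = Cov / Var(R_m) = 26.6356 / 13.7575 = 1.9361
MRP = 14.12% − 5.02% = 9.10%
E(R) = R_f + β × MRP = 5.02% + 1.9361 × 9.10% = 22.64%

22.64%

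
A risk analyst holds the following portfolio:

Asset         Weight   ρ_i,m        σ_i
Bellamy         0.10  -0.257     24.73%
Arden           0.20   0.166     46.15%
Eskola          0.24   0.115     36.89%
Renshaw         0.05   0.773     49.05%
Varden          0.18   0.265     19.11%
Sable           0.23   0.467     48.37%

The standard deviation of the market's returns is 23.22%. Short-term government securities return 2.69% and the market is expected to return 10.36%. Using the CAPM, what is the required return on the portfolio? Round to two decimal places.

5.97%

β_Bellamy = -0.257 × 24.73% / 23.22% = -0.2737
β_Arden = 0.166 × 46.15% / 23.22% = 0.3299
β_Eskola = 0.115 × 36.89% / 23.22% = 0.1827
β_Renshaw = 0.773 × 49.05% / 23.22% = 1.6329
β_Varden = 0.265 × 19.11% / 23.22% = 0.2181
β_Sable = 0.467 × 48.37% / 23.22% = 0.9728
β_P = Σ w_i β_i = 0.10×-0.2737 + 0.20×0.3299 + 0.24×0.1827 + 0.05×1.6329 + 0.18×0.2181 + 0.23×0.9728 = 0.4271
MRP = 10.36% − 2.69% = 7.67%
E(R_P) = R_f + β_P × MRP = 2.69% + 0.4271 × 7.67% = 5.97%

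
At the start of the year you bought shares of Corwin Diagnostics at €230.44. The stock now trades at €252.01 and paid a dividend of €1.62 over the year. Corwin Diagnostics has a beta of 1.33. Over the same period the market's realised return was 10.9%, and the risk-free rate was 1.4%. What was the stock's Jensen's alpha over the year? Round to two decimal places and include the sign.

Realised HPR = (P1 + D1 − P0) / P0 = (252.01 + 1.62 − 230.44) / 230.44 = 23.19 / 230.44 = 10.0634%
MRP = 10.9% − 1.4% = 9.50%
CAPM required = R_f + β·MRP = 1.4% + 1.33 × 9.5% = 14.0350%
α = realised − required = 10.0634% − 14.0350% = -3.97%

-3.97%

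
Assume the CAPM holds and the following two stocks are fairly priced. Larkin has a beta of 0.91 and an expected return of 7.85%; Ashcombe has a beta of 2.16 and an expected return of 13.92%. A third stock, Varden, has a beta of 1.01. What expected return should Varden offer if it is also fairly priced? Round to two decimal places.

8.34%

MRP (SML slope) = (13.92% − 7.85%) / (2.16 − 0.91) = 6.07% / 1.25 = 4.8560%
R_f (intercept) = 7.85% − 0.91 × 4.8560% = 3.4310%
E(R_Varden) = R_f + β × MRP = 3.4310% + 1.01 × 4.8560% = 8.34%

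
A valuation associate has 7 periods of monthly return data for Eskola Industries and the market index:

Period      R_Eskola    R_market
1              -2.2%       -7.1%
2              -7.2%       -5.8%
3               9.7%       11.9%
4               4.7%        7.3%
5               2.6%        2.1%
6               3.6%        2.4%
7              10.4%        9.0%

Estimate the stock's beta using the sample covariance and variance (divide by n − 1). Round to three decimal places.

0.808

Mean R_i = (-2.2 − 7.2 + 9.7 + 4.7 + 2.6 + 3.6 + 10.4) / 7 = 3.0857%
Mean R_m = (-7.1 − 5.8 + 11.9 + 7.3 + 2.1 + 2.4 + 9.0) / 7 = 2.8286%
Σ(R_i − R̄_i)(R_m − R̄_m) = 253.7229  ⇒  Cov = 253.7229 / 6 = 42.2872
Σ(R_m − R̄_m)² = 314.1143  ⇒  Var(R_m) = 314.1143 / 6 = 52.3524
β = Cov / Var(R_m) = 42.2872 / 52.3524 = 0.8077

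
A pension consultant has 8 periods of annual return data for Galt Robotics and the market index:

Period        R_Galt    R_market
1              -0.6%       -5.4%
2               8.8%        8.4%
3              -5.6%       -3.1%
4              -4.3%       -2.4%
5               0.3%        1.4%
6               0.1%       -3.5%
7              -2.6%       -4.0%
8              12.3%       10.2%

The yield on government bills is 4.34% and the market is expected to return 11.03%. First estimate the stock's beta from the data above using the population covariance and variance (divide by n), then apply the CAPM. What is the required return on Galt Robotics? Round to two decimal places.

10.76%

Mean R_i = (-0.6 + 8.8 − 5.6 − 4.3 + 0.3 + 0.1 − 2.6 + 12.3) / 8 = 1.0500%
Mean R_m = (-5.4 + 8.4 − 3.1 − 2.4 + 1.4 − 3.5 − 4.0 + 10.2) / 8 = 0.2000%
Σ(R_i − R̄_i)(R_m − R̄_m) = 239.0900  ⇒  Cov = 239.0900 / 8 = 29.8863
Σ(R_m − R̄_m)² = 249.0200  ⇒  Var(R_m) = 249.0200 / 8 = 31.1275
β = Cov / Var(R_m) = 29.8863 / 31.1275 = 0.9601
MRP = 11.03% − 4.34% = 6.69%
E(R) = R_f + β × MRP = 4.34% + 0.9601 × 6.69% = 10.76%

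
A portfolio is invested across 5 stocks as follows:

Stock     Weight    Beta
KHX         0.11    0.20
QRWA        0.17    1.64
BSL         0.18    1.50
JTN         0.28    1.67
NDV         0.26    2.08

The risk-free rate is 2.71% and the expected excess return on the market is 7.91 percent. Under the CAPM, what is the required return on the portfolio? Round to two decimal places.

15.20%

β_P = Σ w_i β_i = 0.11×0.20 + 0.17×1.64 + 0.18×1.50 + 0.28×1.67 + 0.26×2.08 = 1.5792
E(R_P) = R_f + β_P × MRP = 2.71% + 1.5792 × 7.91% = 15.20%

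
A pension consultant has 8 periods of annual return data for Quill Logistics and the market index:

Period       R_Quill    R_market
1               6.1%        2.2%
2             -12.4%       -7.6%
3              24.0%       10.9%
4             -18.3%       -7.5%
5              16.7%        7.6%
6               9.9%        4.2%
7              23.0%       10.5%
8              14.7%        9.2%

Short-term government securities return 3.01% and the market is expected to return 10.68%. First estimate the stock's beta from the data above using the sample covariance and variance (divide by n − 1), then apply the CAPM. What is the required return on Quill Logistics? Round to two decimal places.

18.71%

Mean R_i = (6.1 − 12.4 + 24.0 − 18.3 + 16.7 + 9.9 + 23.0 + 14.7) / 8 = 7.9625%
Mean R_m = (2.2 − 7.6 + 10.9 − 7.5 + 7.6 + 4.2 + 10.5 + 9.2) / 8 = 3.6875%
Σ(R_i − R̄_i)(R_m − R̄_m) = 816.8563  ⇒  Cov = 816.8563 / 7 = 116.6938
Σ(R_m − R̄_m)² = 399.1688  ⇒  Var(R_m) = 399.1688 / 7 = 57.0241
β = Cov / Var(R_m) = 116.6938 / 57.0241 = 2.0464
MRP = 10.68% − 3.01% = 7.67%
E(R) = R_f + β × MRP = 3.01% + 2.0464 × 7.67% = 18.71%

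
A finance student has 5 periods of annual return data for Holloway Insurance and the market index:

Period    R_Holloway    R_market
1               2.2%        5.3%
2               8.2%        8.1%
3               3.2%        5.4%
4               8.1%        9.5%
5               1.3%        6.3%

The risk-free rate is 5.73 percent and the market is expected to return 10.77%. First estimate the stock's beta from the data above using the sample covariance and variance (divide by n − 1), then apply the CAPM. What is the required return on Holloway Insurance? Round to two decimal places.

13.78%

Mean R_i = (2.2 + 8.2 + 3.2 + 8.1 + 1.3) / 5 = 4.6000%
Mean R_m = (5.3 + 8.1 + 5.4 + 9.5 + 6.3) / 5 = 6.9200%
Σ(R_i − R̄_i)(R_m − R̄_m) = 21.3400  ⇒  Cov = 21.3400 / 4 = 5.3350
Σ(R_m − R̄_m)² = 13.3680  ⇒  Var(R_m) = 13.3680 / 4 = 3.3420
β = Cov / Var(R_m) = 5.3350 / 3.3420 = 1.5963
MRP = 10.77% − 5.73% = 5.04%
E(R) = R_f + β × MRP = 5.73% + 1.5963 × 5.04% = 13.78%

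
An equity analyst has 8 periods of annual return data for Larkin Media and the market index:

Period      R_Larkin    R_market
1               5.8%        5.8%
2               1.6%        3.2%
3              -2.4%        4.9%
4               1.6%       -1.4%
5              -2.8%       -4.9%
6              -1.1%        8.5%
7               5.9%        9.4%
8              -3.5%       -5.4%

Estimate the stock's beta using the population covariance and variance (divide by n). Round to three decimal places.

0.389

Mean R_i = (5.8 + 1.6 − 2.4 + 1.6 − 2.8 − 1.1 + 5.9 − 3.5) / 8 = 0.6375%
Mean R_m = (5.8 + 3.2 + 4.9 − 1.4 − 4.9 + 8.5 + 9.4 − 5.4) / 8 = 2.5125%
Σ(R_i − R̄_i)(R_m − R̄_m) = 90.6763  ⇒  Cov = 90.6763 / 8 = 11.3345
Σ(R_m − R̄_m)² = 233.1288  ⇒  Var(R_m) = 233.1288 / 8 = 29.1411
β = Cov / Var(R_m) = 11.3345 / 29.1411 = 0.3890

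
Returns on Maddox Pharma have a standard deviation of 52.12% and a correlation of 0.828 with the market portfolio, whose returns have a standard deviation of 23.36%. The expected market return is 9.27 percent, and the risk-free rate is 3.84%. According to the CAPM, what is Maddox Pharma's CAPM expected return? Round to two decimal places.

13.87%

β = ρ × σ_i / σ_m = 0.828 × 52.12% / 23.36% = 1.8474
MRP = 9.27% − 3.84% = 5.43%
E(R) = 3.84% + 1.8474 × 5.43% = 13.87%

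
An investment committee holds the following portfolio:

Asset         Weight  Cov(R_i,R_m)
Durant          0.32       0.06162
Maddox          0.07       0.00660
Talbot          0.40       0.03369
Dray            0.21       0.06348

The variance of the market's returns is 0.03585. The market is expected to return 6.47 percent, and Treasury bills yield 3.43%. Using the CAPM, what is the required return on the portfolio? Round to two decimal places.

7.41%

β_Durant = 0.06162 / 0.03585 = 1.7188
β_Maddox = 0.00660 / 0.03585 = 0.1841
β_Talbot = 0.03369 / 0.03585 = 0.9397
β_Dray = 0.06348 / 0.03585 = 1.7707
β_P = Σ w_i β_i = 0.32×1.7188 + 0.07×0.1841 + 0.40×0.9397 + 0.21×1.7707 = 1.3106
MRP = 6.47% − 3.43% = 3.04%
E(R_P) = R_f + β_P × MRP = 3.43% + 1.3106 × 3.04% = 7.41%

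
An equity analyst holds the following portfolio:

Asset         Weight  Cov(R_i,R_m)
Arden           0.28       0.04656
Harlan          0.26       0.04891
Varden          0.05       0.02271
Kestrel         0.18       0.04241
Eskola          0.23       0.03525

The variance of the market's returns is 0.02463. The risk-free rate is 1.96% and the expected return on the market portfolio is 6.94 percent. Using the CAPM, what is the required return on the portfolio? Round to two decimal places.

10.58%

β_Arden = 0.04656 / 0.02463 = 1.8904
β_Harlan = 0.04891 / 0.02463 = 1.9858
β_Varden = 0.02271 / 0.02463 = 0.9220
β_Kestrel = 0.04241 / 0.02463 = 1.7219
β_Eskola = 0.03525 / 0.02463 = 1.4312
β_P = Σ w_i β_i = 0.28×1.8904 + 0.26×1.9858 + 0.05×0.9220 + 0.18×1.7219 + 0.23×1.4312 = 1.7308
MRP = 6.94% − 1.96% = 4.98%
E(R_P) = R_f + β_P × MRP = 1.96% + 1.7308 × 4.98% = 10.58%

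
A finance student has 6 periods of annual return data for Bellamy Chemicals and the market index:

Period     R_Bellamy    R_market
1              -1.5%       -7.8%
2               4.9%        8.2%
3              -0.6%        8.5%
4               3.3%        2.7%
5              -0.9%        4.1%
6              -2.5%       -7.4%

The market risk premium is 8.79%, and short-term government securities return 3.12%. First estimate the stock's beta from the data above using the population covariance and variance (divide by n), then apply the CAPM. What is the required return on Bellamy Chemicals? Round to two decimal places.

Mean R_i = (-1.5 + 4.9 − 0.6 + 3.3 − 0.9 − 2.5) / 6 = 0.4500%
Mean R_m = (-7.8 + 8.2 + 8.5 + 2.7 + 4.1 − 7.4) / 6 = 1.3833%
Σ(R_i − R̄_i)(R_m − R̄_m) = 66.7650  ⇒  Cov = 66.7650 / 6 = 11.1275
Σ(R_m − R̄_m)² = 267.7083  ⇒  Var(R_m) = 267.7083 / 6 = 44.6181
β = Cov / Var(R_m) = 11.1275 / 44.6181 = 0.2494
E(R) = R_f + β × MRP = 3.12% + 0.2494 × 8.79% = 5.31%

5.31%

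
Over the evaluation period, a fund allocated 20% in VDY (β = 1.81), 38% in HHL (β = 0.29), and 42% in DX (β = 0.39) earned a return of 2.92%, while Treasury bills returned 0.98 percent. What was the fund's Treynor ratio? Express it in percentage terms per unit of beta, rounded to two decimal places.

β_P = 0.20×1.81 + 0.38×0.29 + 0.42×0.39 = 0.6360
Treynor = (R_P − R_f) / β_P = (2.92% − 0.98%) / 0.6360 = 1.94% / 0.6360 = 3.05%

3.05%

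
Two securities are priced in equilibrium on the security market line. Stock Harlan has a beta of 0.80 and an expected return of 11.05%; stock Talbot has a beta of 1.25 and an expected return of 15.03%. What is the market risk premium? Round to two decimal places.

8.84%

Both satisfy E(R) = R_f + β·MRP, so the slope of the SML is
MRP = (15.03% − 11.05%) / (1.25 − 0.80) = 3.98% / 0.45 = 8.8444%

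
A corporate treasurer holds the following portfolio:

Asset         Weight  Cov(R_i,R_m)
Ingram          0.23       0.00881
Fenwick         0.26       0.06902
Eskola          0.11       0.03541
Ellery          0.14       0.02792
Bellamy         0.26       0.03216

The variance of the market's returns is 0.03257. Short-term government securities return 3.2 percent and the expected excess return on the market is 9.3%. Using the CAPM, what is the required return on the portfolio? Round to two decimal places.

13.52%

β_Ingram = 0.00881 / 0.03257 = 0.2705
β_Fenwick = 0.06902 / 0.03257 = 2.1191
β_Eskola = 0.03541 / 0.03257 = 1.0872
β_Ellery = 0.02792 / 0.03257 = 0.8572
β_Bellamy = 0.03216 / 0.03257 = 0.9874
β_P = Σ w_i β_i = 0.23×0.2705 + 0.26×2.1191 + 0.11×1.0872 + 0.14×0.8572 + 0.26×0.9874 = 1.1095
E(R_P) = R_f + β_P × MRP = 3.2% + 1.1095 × 9.3% = 13.52%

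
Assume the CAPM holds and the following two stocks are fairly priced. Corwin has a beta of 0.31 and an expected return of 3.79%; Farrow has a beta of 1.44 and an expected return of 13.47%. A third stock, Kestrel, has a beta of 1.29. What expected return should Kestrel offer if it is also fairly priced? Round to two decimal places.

12.19%

MRP (SML slope) = (13.47% − 3.79%) / (1.44 − 0.31) = 9.68% / 1.13 = 8.5664%
R_f (intercept) = 3.79% − 0.31 × 8.5664% = 1.1344%
E(R_Kestrel) = R_f + β × MRP = 1.1344% + 1.29 × 8.5664% = 12.19%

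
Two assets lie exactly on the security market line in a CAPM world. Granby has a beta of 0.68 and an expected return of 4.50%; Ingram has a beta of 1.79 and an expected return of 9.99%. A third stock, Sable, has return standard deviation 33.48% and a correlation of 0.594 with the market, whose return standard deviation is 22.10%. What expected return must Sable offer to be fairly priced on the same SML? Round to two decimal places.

MRP = (9.99% − 4.50%) / (1.79 − 0.68) = 4.9459%
R_f = 4.50% − 0.68 × 4.9459% = 1.1368%
β_Sable = ρ·σ_i/σ_m = 0.594 × 33.48 / 22.10 = 0.8999
E(R_Sable) = R_f + β × MRP = 1.1368% + 0.8999 × 4.9459% = 5.59%

5.59%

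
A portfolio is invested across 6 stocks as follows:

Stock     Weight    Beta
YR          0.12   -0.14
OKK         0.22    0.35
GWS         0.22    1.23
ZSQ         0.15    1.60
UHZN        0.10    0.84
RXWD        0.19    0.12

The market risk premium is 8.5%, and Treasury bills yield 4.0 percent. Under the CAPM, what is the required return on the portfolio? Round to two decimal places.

9.76%

β_P = Σ w_i β_i = 0.12×-0.14 + 0.22×0.35 + 0.22×1.23 + 0.15×1.60 + 0.10×0.84 + 0.19×0.12 = 0.6776
E(R_P) = R_f + β_P × MRP = 4.0% + 0.6776 × 8.5% = 9.76%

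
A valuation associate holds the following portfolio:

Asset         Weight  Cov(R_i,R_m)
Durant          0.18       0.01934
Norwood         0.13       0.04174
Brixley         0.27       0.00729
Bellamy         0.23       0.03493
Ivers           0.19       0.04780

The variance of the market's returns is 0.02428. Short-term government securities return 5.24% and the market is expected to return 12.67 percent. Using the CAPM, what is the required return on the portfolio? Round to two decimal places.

β_Durant = 0.01934 / 0.02428 = 0.7965
β_Norwood = 0.04174 / 0.02428 = 1.7191
β_Brixley = 0.00729 / 0.02428 = 0.3002
β_Bellamy = 0.03493 / 0.02428 = 1.4386
β_Ivers = 0.04780 / 0.02428 = 1.9687
β_P = Σ w_i β_i = 0.18×0.7965 + 0.13×1.7191 + 0.27×0.3002 + 0.23×1.4386 + 0.19×1.9687 = 1.1528
MRP = 12.67% − 5.24% = 7.43%
E(R_P) = R_f + β_P × MRP = 5.24% + 1.1528 × 7.43% = 13.81%

13.81%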